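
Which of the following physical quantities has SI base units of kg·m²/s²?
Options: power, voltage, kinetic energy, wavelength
Checking the SI base units of each option:
  power (P = W/t): kg·m²/s³  ✗
  voltage (V = IR): kg·m²/(s³·A)  ✗
  kinetic energy (E = ½mv²): kg·m²/s²  ✓ matches
  wavelength (λ = v/f): m  ✗

Only kinetic energy has units kg·m²/s².

Answer: kinetic energy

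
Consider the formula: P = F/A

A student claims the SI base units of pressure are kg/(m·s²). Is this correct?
Units of each symbol in P = F/A:
  F (force): kg·m/s²
  A (area): m²  → in the denominator, contributes 1/m²

Multiplying the contributions: [kg·m/s²] · [1/m²]
Adding exponents of each base unit: kg: 1, m: -1, s: -2
SI base units of pressure: kg/(m·s²)

The claimed units kg/(m·s²) match the derived units, so the claim is correct.

Answer: Yes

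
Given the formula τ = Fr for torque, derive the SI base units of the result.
Units of each symbol in τ = Fr:
  F (force): kg·m/s²
  r (lever arm): m

Multiplying the contributions: [kg·m/s²] · [m]
Adding exponents of each base unit: kg: 1, m: 2, s: -2
SI base units of torque: kg·m²/s²

Answer: kg·m²/s²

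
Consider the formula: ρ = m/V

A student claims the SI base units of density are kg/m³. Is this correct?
Units of each symbol in ρ = m/V:
  m (mass): kg
  V (volume): m³  → in the denominator, contributes 1/m³

Multiplying the contributions: [kg] · [1/m³]
Adding exponents of each base unit: kg: 1, m: -3
SI base units of density: kg/m³

The claimed units kg/m³ match the derived units, so the claim is correct.

Answer: Yes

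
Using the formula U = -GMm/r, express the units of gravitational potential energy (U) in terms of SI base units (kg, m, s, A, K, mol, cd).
Units of each symbol in U = -GMm/r:
  G (gravitational constant): m³/(kg·s²)
  M (mass): kg
  m (mass): kg
  r (distance): m  → in the denominator, contributes 1/m
  The minus sign does not affect the units.

Multiplying the contributions: [m³/(kg·s²)] · [kg] · [kg] · [1/m]
Adding exponents of each base unit: kg: 1, m: 2, s: -2
SI base units of gravitational potential energy: kg·m²/s²

Answer: kg·m²/s²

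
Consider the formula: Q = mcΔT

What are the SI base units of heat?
Units of each symbol in Q = mcΔT:
  m (mass): kg
  c (specific heat capacity, in J/(kg·K)): m²/(s²·K)
  ΔT (temperature change): K

Multiplying the contributions: [kg] · [m²/(s²·K)] · [K]
Adding exponents of each base unit: kg: 1, m: 2, s: -2
SI base units of heat: kg·m²/s²

Answer: kg·m²/s²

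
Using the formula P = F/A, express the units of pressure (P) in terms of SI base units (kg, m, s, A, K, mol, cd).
Units of each symbol in P = F/A:
  F (force): kg·m/s²
  A (area): m²  → in the denominator, contributes 1/m²

Multiplying the contributions: [kg·m/s²] · [1/m²]
Adding exponents of each base unit: kg: 1, m: -1, s: -2
SI base units of pressure: kg/(m·s²)

Answer: kg/(m·s²)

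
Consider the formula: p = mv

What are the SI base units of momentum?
Units of each symbol in p = mv:
  m (mass): kg
  v (velocity): m/s

Multiplying the contributions: [kg] · [m/s]
Adding exponents of each base unit: kg: 1, m: 1, s: -1
SI base units of momentum: kg·m/s

Answer: kg·m/s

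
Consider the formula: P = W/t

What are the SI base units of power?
Units of each symbol in P = W/t:
  W (work): kg·m²/s²
  t (time): s  → in the denominator, contributes 1/s

Multiplying the contributions: [kg·m²/s²] · [1/s]
Adding exponents of each base unit: kg: 1, m: 2, s: -3
SI base units of power: kg·m²/s³

Answer: kg·m²/s³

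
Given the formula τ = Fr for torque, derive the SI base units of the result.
Units of each symbol in τ = Fr:
  F (force): kg·m/s²
  r (lever arm): m

Multiplying the contributions: [kg·m/s²] · [m]
Adding exponents of each base unit: kg: 1, m: 2, s: -2
SI base units of torque: kg·m²/s²

Answer: kg·m²/s²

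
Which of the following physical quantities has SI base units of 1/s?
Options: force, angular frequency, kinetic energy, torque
Checking the SI base units of each option:
  force (F = ma): kg·m/s²  ✗
  angular frequency (ω = 2πf): 1/s  ✓ matches
  kinetic energy (E = ½mv²): kg·m²/s²  ✗
  torque (τ = Fr): kg·m²/s²  ✗

Only angular frequency has units 1/s.

Answer: angular frequency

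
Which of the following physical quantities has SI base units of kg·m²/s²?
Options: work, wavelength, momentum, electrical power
Checking the SI base units of each option:
  work (W = Fd): kg·m²/s²  ✓ matches
  wavelength (λ = v/f): m  ✗
  momentum (p = mv): kg·m/s  ✗
  electrical power (P = IV): kg·m²/s³  ✗

Only work has units kg·m²/s².

Answer: work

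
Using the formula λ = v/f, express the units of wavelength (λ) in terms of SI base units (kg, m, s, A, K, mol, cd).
Units of each symbol in λ = v/f:
  v (wave speed): m/s
  f (frequency): 1/s  → in the denominator, contributes s

Multiplying the contributions: [m/s] · [s]
Adding exponents of each base unit: m: 1
SI base units of wavelength: m

Answer: m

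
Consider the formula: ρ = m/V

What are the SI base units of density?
Units of each symbol in ρ = m/V:
  m (mass): kg
  V (volume): m³  → in the denominator, contributes 1/m³

Multiplying the contributions: [kg] · [1/m³]
Adding exponents of each base unit: kg: 1, m: -3
SI base units of density: kg/m³

Answer: kg/m³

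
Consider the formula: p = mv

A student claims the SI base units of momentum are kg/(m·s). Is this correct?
Units of each symbol in p = mv:
  m (mass): kg
  v (velocity): m/s

Multiplying the contributions: [kg] · [m/s]
Adding exponents of each base unit: kg: 1, m: 1, s: -1
SI base units of momentum: kg·m/s

The claimed units kg/(m·s) (exponents kg: 1, m: -1, s: -1) do not match the derived units kg·m/s (exponents kg: 1, m: 1, s: -1), so the claim is incorrect.

Answer: No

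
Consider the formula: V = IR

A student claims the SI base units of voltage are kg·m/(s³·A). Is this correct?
Units of each symbol in V = IR:
  I (current): A
  R (resistance, in ohms): kg·m²/(s³·A²)

Multiplying the contributions: [A] · [kg·m²/(s³·A²)]
Adding exponents of each base unit: kg: 1, m: 2, s: -3, A: -1
SI base units of voltage: kg·m²/(s³·A)

The claimed units kg·m/(s³·A) (exponents kg: 1, m: 1, s: -3, A: -1) do not match the derived units kg·m²/(s³·A) (exponents kg: 1, m: 2, s: -3, A: -1), so the claim is incorrect.

Answer: No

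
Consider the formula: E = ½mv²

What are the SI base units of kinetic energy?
Units of each symbol in E = ½mv²:
  m (mass): kg
  v (speed): m/s  → to the power 2, contributes m²/s²
  The factor ½ is dimensionless.

Multiplying the contributions: [kg] · [m²/s²]
Adding exponents of each base unit: kg: 1, m: 2, s: -2
SI base units of kinetic energy: kg·m²/s²

Answer: kg·m²/s²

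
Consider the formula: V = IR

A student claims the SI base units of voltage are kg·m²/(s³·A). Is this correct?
Units of each symbol in V = IR:
  I (current): A
  R (resistance, in ohms): kg·m²/(s³·A²)

Multiplying the contributions: [A] · [kg·m²/(s³·A²)]
Adding exponents of each base unit: kg: 1, m: 2, s: -3, A: -1
SI base units of voltage: kg·m²/(s³·A)

The claimed units kg·m²/(s³·A) match the derived units, so the claim is correct.

Answer: Yes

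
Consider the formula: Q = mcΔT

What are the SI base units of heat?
Units of each symbol in Q = mcΔT:
  m (mass): kg
  c (specific heat capacity, in J/(kg·K)): m²/(s²·K)
  ΔT (temperature change): K

Multiplying the contributions: [kg] · [m²/(s²·K)] · [K]
Adding exponents of each base unit: kg: 1, m: 2, s: -2
SI base units of heat: kg·m²/s²

Answer: kg·m²/s²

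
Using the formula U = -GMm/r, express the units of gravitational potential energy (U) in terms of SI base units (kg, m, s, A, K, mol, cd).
Units of each symbol in U = -GMm/r:
  G (gravitational constant): m³/(kg·s²)
  M (mass): kg
  m (mass): kg
  r (distance): m  → in the denominator, contributes 1/m
  The minus sign does not affect the units.

Multiplying the contributions: [m³/(kg·s²)] · [kg] · [kg] · [1/m]
Adding exponents of each base unit: kg: 1, m: 2, s: -2
SI base units of gravitational potential energy: kg·m²/s²

Answer: kg·m²/s²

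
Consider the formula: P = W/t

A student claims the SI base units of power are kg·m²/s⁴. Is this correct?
Units of each symbol in P = W/t:
  W (work): kg·m²/s²
  t (time): s  → in the denominator, contributes 1/s

Multiplying the contributions: [kg·m²/s²] · [1/s]
Adding exponents of each base unit: kg: 1, m: 2, s: -3
SI base units of power: kg·m²/s³

The claimed units kg·m²/s⁴ (exponents kg: 1, m: 2, s: -4) do not match the derived units kg·m²/s³ (exponents kg: 1, m: 2, s: -3), so the claim is incorrect.

Answer: No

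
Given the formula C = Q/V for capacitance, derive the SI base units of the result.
Units of each symbol in C = Q/V:
  Q (charge, in coulombs): s·A
  V (voltage, in volts): kg·m²/(s³·A)  → in the denominator, contributes s³·A/(kg·m²)

Multiplying the contributions: [s·A] · [s³·A/(kg·m²)]
Adding exponents of each base unit: kg: -1, m: -2, s: 4, A: 2
SI base units of capacitance: s⁴·A²/(kg·m²)

Answer: s⁴·A²/(kg·m²)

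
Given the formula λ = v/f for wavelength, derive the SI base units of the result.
Units of each symbol in λ = v/f:
  v (wave speed): m/s
  f (frequency): 1/s  → in the denominator, contributes s

Multiplying the contributions: [m/s] · [s]
Adding exponents of each base unit: m: 1
SI base units of wavelength: m

Answer: m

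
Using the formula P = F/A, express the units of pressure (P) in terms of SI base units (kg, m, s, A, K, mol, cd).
Units of each symbol in P = F/A:
  F (force): kg·m/s²
  A (area): m²  → in the denominator, contributes 1/m²

Multiplying the contributions: [kg·m/s²] · [1/m²]
Adding exponents of each base unit: kg: 1, m: -1, s: -2
SI base units of pressure: kg/(m·s²)

Answer: kg/(m·s²)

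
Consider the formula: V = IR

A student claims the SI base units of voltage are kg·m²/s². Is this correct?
Units of each symbol in V = IR:
  I (current): A
  R (resistance, in ohms): kg·m²/(s³·A²)

Multiplying the contributions: [A] · [kg·m²/(s³·A²)]
Adding exponents of each base unit: kg: 1, m: 2, s: -3, A: -1
SI base units of voltage: kg·m²/(s³·A)

The claimed units kg·m²/s² (exponents kg: 1, m: 2, s: -2) do not match the derived units kg·m²/(s³·A) (exponents kg: 1, m: 2, s: -3, A: -1), so the claim is incorrect.

Answer: No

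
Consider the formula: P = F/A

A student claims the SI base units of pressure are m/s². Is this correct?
Units of each symbol in P = F/A:
  F (force): kg·m/s²
  A (area): m²  → in the denominator, contributes 1/m²

Multiplying the contributions: [kg·m/s²] · [1/m²]
Adding exponents of each base unit: kg: 1, m: -1, s: -2
SI base units of pressure: kg/(m·s²)

The claimed units m/s² (exponents m: 1, s: -2) do not match the derived units kg/(m·s²) (exponents kg: 1, m: -1, s: -2), so the claim is incorrect.

Answer: No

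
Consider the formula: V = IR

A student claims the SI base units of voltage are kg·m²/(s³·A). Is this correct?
Units of each symbol in V = IR:
  I (current): A
  R (resistance, in ohms): kg·m²/(s³·A²)

Multiplying the contributions: [A] · [kg·m²/(s³·A²)]
Adding exponents of each base unit: kg: 1, m: 2, s: -3, A: -1
SI base units of voltage: kg·m²/(s³·A)

The claimed units kg·m²/(s³·A) match the derived units, so the claim is correct.

Answer: Yes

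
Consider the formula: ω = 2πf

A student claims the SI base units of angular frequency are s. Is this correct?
Units of each symbol in ω = 2πf:
  f (frequency): 1/s
  The factor 2π is dimensionless.

Multiplying the contributions: [1/s]
Adding exponents of each base unit: s: -1
SI base units of angular frequency: 1/s

The claimed units s (exponents s: 1) do not match the derived units 1/s (exponents s: -1), so the claim is incorrect.

Answer: No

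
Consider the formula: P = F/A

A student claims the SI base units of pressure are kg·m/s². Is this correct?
Units of each symbol in P = F/A:
  F (force): kg·m/s²
  A (area): m²  → in the denominator, contributes 1/m²

Multiplying the contributions: [kg·m/s²] · [1/m²]
Adding exponents of each base unit: kg: 1, m: -1, s: -2
SI base units of pressure: kg/(m·s²)

The claimed units kg·m/s² (exponents kg: 1, m: 1, s: -2) do not match the derived units kg/(m·s²) (exponents kg: 1, m: -1, s: -2), so the claim is incorrect.

Answer: No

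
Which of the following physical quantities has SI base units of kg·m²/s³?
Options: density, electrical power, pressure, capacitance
Checking the SI base units of each option:
  density (ρ = m/V): kg/m³  ✗
  electrical power (P = IV): kg·m²/s³  ✓ matches
  pressure (P = F/A): kg/(m·s²)  ✗
  capacitance (C = Q/V): s⁴·A²/(kg·m²)  ✗

Only electrical power has units kg·m²/s³.

Answer: electrical power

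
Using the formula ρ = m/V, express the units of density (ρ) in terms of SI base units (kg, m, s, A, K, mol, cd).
Units of each symbol in ρ = m/V:
  m (mass): kg
  V (volume): m³  → in the denominator, contributes 1/m³

Multiplying the contributions: [kg] · [1/m³]
Adding exponents of each base unit: kg: 1, m: -3
SI base units of density: kg/m³

Answer: kg/m³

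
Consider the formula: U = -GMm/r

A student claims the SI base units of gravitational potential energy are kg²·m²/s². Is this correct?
Units of each symbol in U = -GMm/r:
  G (gravitational constant): m³/(kg·s²)
  M (mass): kg
  m (mass): kg
  r (distance): m  → in the denominator, contributes 1/m
  The minus sign does not affect the units.

Multiplying the contributions: [m³/(kg·s²)] · [kg] · [kg] · [1/m]
Adding exponents of each base unit: kg: 1, m: 2, s: -2
SI base units of gravitational potential energy: kg·m²/s²

The claimed units kg²·m²/s² (exponents kg: 2, m: 2, s: -2) do not match the derived units kg·m²/s² (exponents kg: 1, m: 2, s: -2), so the claim is incorrect.

Answer: No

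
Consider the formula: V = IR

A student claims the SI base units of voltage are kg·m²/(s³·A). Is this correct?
Units of each symbol in V = IR:
  I (current): A
  R (resistance, in ohms): kg·m²/(s³·A²)

Multiplying the contributions: [A] · [kg·m²/(s³·A²)]
Adding exponents of each base unit: kg: 1, m: 2, s: -3, A: -1
SI base units of voltage: kg·m²/(s³·A)

The claimed units kg·m²/(s³·A) match the derived units, so the claim is correct.

Answer: Yes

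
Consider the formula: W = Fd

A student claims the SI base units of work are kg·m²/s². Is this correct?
Units of each symbol in W = Fd:
  F (force): kg·m/s²
  d (displacement): m

Multiplying the contributions: [kg·m/s²] · [m]
Adding exponents of each base unit: kg: 1, m: 2, s: -2
SI base units of work: kg·m²/s²

The claimed units kg·m²/s² match the derived units, so the claim is correct.

Answer: Yes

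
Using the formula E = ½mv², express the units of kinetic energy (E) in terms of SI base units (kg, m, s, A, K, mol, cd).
Units of each symbol in E = ½mv²:
  m (mass): kg
  v (speed): m/s  → to the power 2, contributes m²/s²
  The factor ½ is dimensionless.

Multiplying the contributions: [kg] · [m²/s²]
Adding exponents of each base unit: kg: 1, m: 2, s: -2
SI base units of kinetic energy: kg·m²/s²

Answer: kg·m²/s²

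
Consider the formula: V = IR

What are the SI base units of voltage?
Units of each symbol in V = IR:
  I (current): A
  R (resistance, in ohms): kg·m²/(s³·A²)

Multiplying the contributions: [A] · [kg·m²/(s³·A²)]
Adding exponents of each base unit: kg: 1, m: 2, s: -3, A: -1
SI base units of voltage: kg·m²/(s³·A)

Answer: kg·m²/(s³·A)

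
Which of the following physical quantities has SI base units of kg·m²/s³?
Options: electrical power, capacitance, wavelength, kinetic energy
Checking the SI base units of each option:
  electrical power (P = IV): kg·m²/s³  ✓ matches
  capacitance (C = Q/V): s⁴·A²/(kg·m²)  ✗
  wavelength (λ = v/f): m  ✗
  kinetic energy (E = ½mv²): kg·m²/s²  ✗

Only electrical power has units kg·m²/s³.

Answer: electrical power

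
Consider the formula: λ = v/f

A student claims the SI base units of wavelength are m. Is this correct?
Units of each symbol in λ = v/f:
  v (wave speed): m/s
  f (frequency): 1/s  → in the denominator, contributes s

Multiplying the contributions: [m/s] · [s]
Adding exponents of each base unit: m: 1
SI base units of wavelength: m

The claimed units m match the derived units, so the claim is correct.

Answer: Yes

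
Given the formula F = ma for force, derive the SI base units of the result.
Units of each symbol in F = ma:
  m (mass): kg
  a (acceleration): m/s²

Multiplying the contributions: [kg] · [m/s²]
Adding exponents of each base unit: kg: 1, m: 1, s: -2
SI base units of force: kg·m/s²

Answer: kg·m/s²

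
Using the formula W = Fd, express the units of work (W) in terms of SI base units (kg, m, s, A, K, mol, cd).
Units of each symbol in W = Fd:
  F (force): kg·m/s²
  d (displacement): m

Multiplying the contributions: [kg·m/s²] · [m]
Adding exponents of each base unit: kg: 1, m: 2, s: -2
SI base units of work: kg·m²/s²

Answer: kg·m²/s²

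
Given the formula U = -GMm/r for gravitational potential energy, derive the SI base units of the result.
Units of each symbol in U = -GMm/r:
  G (gravitational constant): m³/(kg·s²)
  M (mass): kg
  m (mass): kg
  r (distance): m  → in the denominator, contributes 1/m
  The minus sign does not affect the units.

Multiplying the contributions: [m³/(kg·s²)] · [kg] · [kg] · [1/m]
Adding exponents of each base unit: kg: 1, m: 2, s: -2
SI base units of gravitational potential energy: kg·m²/s²

Answer: kg·m²/s²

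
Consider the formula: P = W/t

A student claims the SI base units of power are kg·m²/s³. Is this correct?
Units of each symbol in P = W/t:
  W (work): kg·m²/s²
  t (time): s  → in the denominator, contributes 1/s

Multiplying the contributions: [kg·m²/s²] · [1/s]
Adding exponents of each base unit: kg: 1, m: 2, s: -3
SI base units of power: kg·m²/s³

The claimed units kg·m²/s³ match the derived units, so the claim is correct.

Answer: Yes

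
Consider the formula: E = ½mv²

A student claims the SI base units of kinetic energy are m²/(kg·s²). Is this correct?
Units of each symbol in E = ½mv²:
  m (mass): kg
  v (speed): m/s  → to the power 2, contributes m²/s²
  The factor ½ is dimensionless.

Multiplying the contributions: [kg] · [m²/s²]
Adding exponents of each base unit: kg: 1, m: 2, s: -2
SI base units of kinetic energy: kg·m²/s²

The claimed units m²/(kg·s²) (exponents kg: -1, m: 2, s: -2) do not match the derived units kg·m²/s² (exponents kg: 1, m: 2, s: -2), so the claim is incorrect.

Answer: No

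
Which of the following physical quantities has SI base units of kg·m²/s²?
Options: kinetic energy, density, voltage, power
Checking the SI base units of each option:
  kinetic energy (E = ½mv²): kg·m²/s²  ✓ matches
  density (ρ = m/V): kg/m³  ✗
  voltage (V = IR): kg·m²/(s³·A)  ✗
  power (P = W/t): kg·m²/s³  ✗

Only kinetic energy has units kg·m²/s².

Answer: kinetic energy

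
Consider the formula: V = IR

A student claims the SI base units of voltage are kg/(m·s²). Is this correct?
Units of each symbol in V = IR:
  I (current): A
  R (resistance, in ohms): kg·m²/(s³·A²)

Multiplying the contributions: [A] · [kg·m²/(s³·A²)]
Adding exponents of each base unit: kg: 1, m: 2, s: -3, A: -1
SI base units of voltage: kg·m²/(s³·A)

The claimed units kg/(m·s²) (exponents kg: 1, m: -1, s: -2) do not match the derived units kg·m²/(s³·A) (exponents kg: 1, m: 2, s: -3, A: -1), so the claim is incorrect.

Answer: No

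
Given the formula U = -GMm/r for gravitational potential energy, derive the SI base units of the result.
Units of each symbol in U = -GMm/r:
  G (gravitational constant): m³/(kg·s²)
  M (mass): kg
  m (mass): kg
  r (distance): m  → in the denominator, contributes 1/m
  The minus sign does not affect the units.

Multiplying the contributions: [m³/(kg·s²)] · [kg] · [kg] · [1/m]
Adding exponents of each base unit: kg: 1, m: 2, s: -2
SI base units of gravitational potential energy: kg·m²/s²

Answer: kg·m²/s²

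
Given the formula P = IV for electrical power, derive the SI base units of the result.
Units of each symbol in P = IV:
  I (current): A
  V (voltage, in volts): kg·m²/(s³·A)

Multiplying the contributions: [A] · [kg·m²/(s³·A)]
Adding exponents of each base unit: kg: 1, m: 2, s: -3
SI base units of electrical power: kg·m²/s³

Answer: kg·m²/s³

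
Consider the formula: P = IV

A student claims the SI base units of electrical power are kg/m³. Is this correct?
Units of each symbol in P = IV:
  I (current): A
  V (voltage, in volts): kg·m²/(s³·A)

Multiplying the contributions: [A] · [kg·m²/(s³·A)]
Adding exponents of each base unit: kg: 1, m: 2, s: -3
SI base units of electrical power: kg·m²/s³

The claimed units kg/m³ (exponents kg: 1, m: -3) do not match the derived units kg·m²/s³ (exponents kg: 1, m: 2, s: -3), so the claim is incorrect.

Answer: No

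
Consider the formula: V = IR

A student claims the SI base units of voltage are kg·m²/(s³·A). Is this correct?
Units of each symbol in V = IR:
  I (current): A
  R (resistance, in ohms): kg·m²/(s³·A²)

Multiplying the contributions: [A] · [kg·m²/(s³·A²)]
Adding exponents of each base unit: kg: 1, m: 2, s: -3, A: -1
SI base units of voltage: kg·m²/(s³·A)

The claimed units kg·m²/(s³·A) match the derived units, so the claim is correct.

Answer: Yes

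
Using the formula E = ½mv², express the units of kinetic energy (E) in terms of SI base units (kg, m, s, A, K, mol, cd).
Units of each symbol in E = ½mv²:
  m (mass): kg
  v (speed): m/s  → to the power 2, contributes m²/s²
  The factor ½ is dimensionless.

Multiplying the contributions: [kg] · [m²/s²]
Adding exponents of each base unit: kg: 1, m: 2, s: -2
SI base units of kinetic energy: kg·m²/s²

Answer: kg·m²/s²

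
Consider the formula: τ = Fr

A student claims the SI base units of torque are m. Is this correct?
Units of each symbol in τ = Fr:
  F (force): kg·m/s²
  r (lever arm): m

Multiplying the contributions: [kg·m/s²] · [m]
Adding exponents of each base unit: kg: 1, m: 2, s: -2
SI base units of torque: kg·m²/s²

The claimed units m (exponents m: 1) do not match the derived units kg·m²/s² (exponents kg: 1, m: 2, s: -2), so the claim is incorrect.

Answer: No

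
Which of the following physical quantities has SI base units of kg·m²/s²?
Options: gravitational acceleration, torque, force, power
Checking the SI base units of each option:
  gravitational acceleration (g = GM/r²): m/s²  ✗
  torque (τ = Fr): kg·m²/s²  ✓ matches
  force (F = ma): kg·m/s²  ✗
  power (P = W/t): kg·m²/s³  ✗

Only torque has units kg·m²/s².

Answer: torque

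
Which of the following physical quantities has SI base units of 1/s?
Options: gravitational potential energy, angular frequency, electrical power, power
Checking the SI base units of each option:
  gravitational potential energy (U = -GMm/r): kg·m²/s²  ✗
  angular frequency (ω = 2πf): 1/s  ✓ matches
  electrical power (P = IV): kg·m²/s³  ✗
  power (P = W/t): kg·m²/s³  ✗

Only angular frequency has units 1/s.

Answer: angular frequency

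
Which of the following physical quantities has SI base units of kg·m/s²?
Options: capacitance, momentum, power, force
Checking the SI base units of each option:
  capacitance (C = Q/V): s⁴·A²/(kg·m²)  ✗
  momentum (p = mv): kg·m/s  ✗
  power (P = W/t): kg·m²/s³  ✗
  force (F = ma): kg·m/s²  ✓ matches

Only force has units kg·m/s².

Answer: force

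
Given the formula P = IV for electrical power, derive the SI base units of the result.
Units of each symbol in P = IV:
  I (current): A
  V (voltage, in volts): kg·m²/(s³·A)

Multiplying the contributions: [A] · [kg·m²/(s³·A)]
Adding exponents of each base unit: kg: 1, m: 2, s: -3
SI base units of electrical power: kg·m²/s³

Answer: kg·m²/s³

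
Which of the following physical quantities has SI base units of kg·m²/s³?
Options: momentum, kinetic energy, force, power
Checking the SI base units of each option:
  momentum (p = mv): kg·m/s  ✗
  kinetic energy (E = ½mv²): kg·m²/s²  ✗
  force (F = ma): kg·m/s²  ✗
  power (P = W/t): kg·m²/s³  ✓ matches

Only power has units kg·m²/s³.

Answer: power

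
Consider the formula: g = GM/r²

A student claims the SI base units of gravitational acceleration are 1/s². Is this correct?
Units of each symbol in g = GM/r²:
  G (gravitational constant): m³/(kg·s²)
  M (mass): kg
  r (distance): m  → to the power 2 in the denominator, contributes 1/m²

Multiplying the contributions: [m³/(kg·s²)] · [kg] · [1/m²]
Adding exponents of each base unit: m: 1, s: -2
SI base units of gravitational acceleration: m/s²

The claimed units 1/s² (exponents s: -2) do not match the derived units m/s² (exponents m: 1, s: -2), so the claim is incorrect.

Answer: No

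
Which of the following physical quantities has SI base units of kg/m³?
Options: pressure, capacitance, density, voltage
Checking the SI base units of each option:
  pressure (P = F/A): kg/(m·s²)  ✗
  capacitance (C = Q/V): s⁴·A²/(kg·m²)  ✗
  density (ρ = m/V): kg/m³  ✓ matches
  voltage (V = IR): kg·m²/(s³·A)  ✗

Only density has units kg/m³.

Answer: density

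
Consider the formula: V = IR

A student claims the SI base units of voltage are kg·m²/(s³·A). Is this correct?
Units of each symbol in V = IR:
  I (current): A
  R (resistance, in ohms): kg·m²/(s³·A²)

Multiplying the contributions: [A] · [kg·m²/(s³·A²)]
Adding exponents of each base unit: kg: 1, m: 2, s: -3, A: -1
SI base units of voltage: kg·m²/(s³·A)

The claimed units kg·m²/(s³·A) match the derived units, so the claim is correct.

Answer: Yes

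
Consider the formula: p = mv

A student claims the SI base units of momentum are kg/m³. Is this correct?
Units of each symbol in p = mv:
  m (mass): kg
  v (velocity): m/s

Multiplying the contributions: [kg] · [m/s]
Adding exponents of each base unit: kg: 1, m: 1, s: -1
SI base units of momentum: kg·m/s

The claimed units kg/m³ (exponents kg: 1, m: -3) do not match the derived units kg·m/s (exponents kg: 1, m: 1, s: -1), so the claim is incorrect.

Answer: No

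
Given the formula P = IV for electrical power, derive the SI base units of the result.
Units of each symbol in P = IV:
  I (current): A
  V (voltage, in volts): kg·m²/(s³·A)

Multiplying the contributions: [A] · [kg·m²/(s³·A)]
Adding exponents of each base unit: kg: 1, m: 2, s: -3
SI base units of electrical power: kg·m²/s³

Answer: kg·m²/s³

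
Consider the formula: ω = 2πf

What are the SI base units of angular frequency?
Units of each symbol in ω = 2πf:
  f (frequency): 1/s
  The factor 2π is dimensionless.

Multiplying the contributions: [1/s]
Adding exponents of each base unit: s: -1
SI base units of angular frequency: 1/s

Answer: 1/s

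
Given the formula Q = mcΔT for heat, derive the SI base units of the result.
Units of each symbol in Q = mcΔT:
  m (mass): kg
  c (specific heat capacity, in J/(kg·K)): m²/(s²·K)
  ΔT (temperature change): K

Multiplying the contributions: [kg] · [m²/(s²·K)] · [K]
Adding exponents of each base unit: kg: 1, m: 2, s: -2
SI base units of heat: kg·m²/s²

Answer: kg·m²/s²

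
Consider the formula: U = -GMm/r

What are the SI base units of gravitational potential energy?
Units of each symbol in U = -GMm/r:
  G (gravitational constant): m³/(kg·s²)
  M (mass): kg
  m (mass): kg
  r (distance): m  → in the denominator, contributes 1/m
  The minus sign does not affect the units.

Multiplying the contributions: [m³/(kg·s²)] · [kg] · [kg] · [1/m]
Adding exponents of each base unit: kg: 1, m: 2, s: -2
SI base units of gravitational potential energy: kg·m²/s²

Answer: kg·m²/s²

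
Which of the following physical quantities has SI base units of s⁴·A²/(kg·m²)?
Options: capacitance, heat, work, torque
Checking the SI base units of each option:
  capacitance (C = Q/V): s⁴·A²/(kg·m²)  ✓ matches
  heat (Q = mcΔT): kg·m²/s²  ✗
  work (W = Fd): kg·m²/s²  ✗
  torque (τ = Fr): kg·m²/s²  ✗

Only capacitance has units s⁴·A²/(kg·m²).

Answer: capacitance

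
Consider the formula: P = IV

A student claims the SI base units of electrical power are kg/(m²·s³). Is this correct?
Units of each symbol in P = IV:
  I (current): A
  V (voltage, in volts): kg·m²/(s³·A)

Multiplying the contributions: [A] · [kg·m²/(s³·A)]
Adding exponents of each base unit: kg: 1, m: 2, s: -3
SI base units of electrical power: kg·m²/s³

The claimed units kg/(m²·s³) (exponents kg: 1, m: -2, s: -3) do not match the derived units kg·m²/s³ (exponents kg: 1, m: 2, s: -3), so the claim is incorrect.

Answer: No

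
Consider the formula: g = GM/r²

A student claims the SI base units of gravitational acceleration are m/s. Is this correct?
Units of each symbol in g = GM/r²:
  G (gravitational constant): m³/(kg·s²)
  M (mass): kg
  r (distance): m  → to the power 2 in the denominator, contributes 1/m²

Multiplying the contributions: [m³/(kg·s²)] · [kg] · [1/m²]
Adding exponents of each base unit: m: 1, s: -2
SI base units of gravitational acceleration: m/s²

The claimed units m/s (exponents m: 1, s: -1) do not match the derived units m/s² (exponents m: 1, s: -2), so the claim is incorrect.

Answer: No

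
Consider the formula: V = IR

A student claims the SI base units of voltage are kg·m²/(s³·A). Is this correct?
Units of each symbol in V = IR:
  I (current): A
  R (resistance, in ohms): kg·m²/(s³·A²)

Multiplying the contributions: [A] · [kg·m²/(s³·A²)]
Adding exponents of each base unit: kg: 1, m: 2, s: -3, A: -1
SI base units of voltage: kg·m²/(s³·A)

The claimed units kg·m²/(s³·A) match the derived units, so the claim is correct.

Answer: Yes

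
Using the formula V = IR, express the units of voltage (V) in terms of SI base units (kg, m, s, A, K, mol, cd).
Units of each symbol in V = IR:
  I (current): A
  R (resistance, in ohms): kg·m²/(s³·A²)

Multiplying the contributions: [A] · [kg·m²/(s³·A²)]
Adding exponents of each base unit: kg: 1, m: 2, s: -3, A: -1
SI base units of voltage: kg·m²/(s³·A)

Answer: kg·m²/(s³·A)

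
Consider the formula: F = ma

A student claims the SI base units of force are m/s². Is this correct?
Units of each symbol in F = ma:
  m (mass): kg
  a (acceleration): m/s²

Multiplying the contributions: [kg] · [m/s²]
Adding exponents of each base unit: kg: 1, m: 1, s: -2
SI base units of force: kg·m/s²

The claimed units m/s² (exponents m: 1, s: -2) do not match the derived units kg·m/s² (exponents kg: 1, m: 1, s: -2), so the claim is incorrect.

Answer: No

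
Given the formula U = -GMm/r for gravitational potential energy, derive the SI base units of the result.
Units of each symbol in U = -GMm/r:
  G (gravitational constant): m³/(kg·s²)
  M (mass): kg
  m (mass): kg
  r (distance): m  → in the denominator, contributes 1/m
  The minus sign does not affect the units.

Multiplying the contributions: [m³/(kg·s²)] · [kg] · [kg] · [1/m]
Adding exponents of each base unit: kg: 1, m: 2, s: -2
SI base units of gravitational potential energy: kg·m²/s²

Answer: kg·m²/s²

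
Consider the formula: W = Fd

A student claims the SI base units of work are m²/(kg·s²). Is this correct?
Units of each symbol in W = Fd:
  F (force): kg·m/s²
  d (displacement): m

Multiplying the contributions: [kg·m/s²] · [m]
Adding exponents of each base unit: kg: 1, m: 2, s: -2
SI base units of work: kg·m²/s²

The claimed units m²/(kg·s²) (exponents kg: -1, m: 2, s: -2) do not match the derived units kg·m²/s² (exponents kg: 1, m: 2, s: -2), so the claim is incorrect.

Answer: No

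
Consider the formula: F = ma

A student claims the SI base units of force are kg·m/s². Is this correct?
Units of each symbol in F = ma:
  m (mass): kg
  a (acceleration): m/s²

Multiplying the contributions: [kg] · [m/s²]
Adding exponents of each base unit: kg: 1, m: 1, s: -2
SI base units of force: kg·m/s²

The claimed units kg·m/s² match the derived units, so the claim is correct.

Answer: Yes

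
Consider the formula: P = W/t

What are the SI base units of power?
Units of each symbol in P = W/t:
  W (work): kg·m²/s²
  t (time): s  → in the denominator, contributes 1/s

Multiplying the contributions: [kg·m²/s²] · [1/s]
Adding exponents of each base unit: kg: 1, m: 2, s: -3
SI base units of power: kg·m²/s³

Answer: kg·m²/s³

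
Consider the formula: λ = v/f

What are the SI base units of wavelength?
Units of each symbol in λ = v/f:
  v (wave speed): m/s
  f (frequency): 1/s  → in the denominator, contributes s

Multiplying the contributions: [m/s] · [s]
Adding exponents of each base unit: m: 1
SI base units of wavelength: m

Answer: m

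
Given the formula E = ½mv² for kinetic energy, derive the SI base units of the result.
Units of each symbol in E = ½mv²:
  m (mass): kg
  v (speed): m/s  → to the power 2, contributes m²/s²
  The factor ½ is dimensionless.

Multiplying the contributions: [kg] · [m²/s²]
Adding exponents of each base unit: kg: 1, m: 2, s: -2
SI base units of kinetic energy: kg·m²/s²

Answer: kg·m²/s²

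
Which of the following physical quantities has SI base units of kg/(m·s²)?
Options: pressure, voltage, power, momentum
Checking the SI base units of each option:
  pressure (P = F/A): kg/(m·s²)  ✓ matches
  voltage (V = IR): kg·m²/(s³·A)  ✗
  power (P = W/t): kg·m²/s³  ✗
  momentum (p = mv): kg·m/s  ✗

Only pressure has units kg/(m·s²).

Answer: pressure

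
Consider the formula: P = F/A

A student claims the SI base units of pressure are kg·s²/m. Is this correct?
Units of each symbol in P = F/A:
  F (force): kg·m/s²
  A (area): m²  → in the denominator, contributes 1/m²

Multiplying the contributions: [kg·m/s²] · [1/m²]
Adding exponents of each base unit: kg: 1, m: -1, s: -2
SI base units of pressure: kg/(m·s²)

The claimed units kg·s²/m (exponents kg: 1, m: -1, s: 2) do not match the derived units kg/(m·s²) (exponents kg: 1, m: -1, s: -2), so the claim is incorrect.

Answer: No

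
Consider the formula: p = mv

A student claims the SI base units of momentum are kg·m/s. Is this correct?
Units of each symbol in p = mv:
  m (mass): kg
  v (velocity): m/s

Multiplying the contributions: [kg] · [m/s]
Adding exponents of each base unit: kg: 1, m: 1, s: -1
SI base units of momentum: kg·m/s

The claimed units kg·m/s match the derived units, so the claim is correct.

Answer: Yes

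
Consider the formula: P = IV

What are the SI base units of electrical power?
Units of each symbol in P = IV:
  I (current): A
  V (voltage, in volts): kg·m²/(s³·A)

Multiplying the contributions: [A] · [kg·m²/(s³·A)]
Adding exponents of each base unit: kg: 1, m: 2, s: -3
SI base units of electrical power: kg·m²/s³

Answer: kg·m²/s³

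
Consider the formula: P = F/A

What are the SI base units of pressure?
Units of each symbol in P = F/A:
  F (force): kg·m/s²
  A (area): m²  → in the denominator, contributes 1/m²

Multiplying the contributions: [kg·m/s²] · [1/m²]
Adding exponents of each base unit: kg: 1, m: -1, s: -2
SI base units of pressure: kg/(m·s²)

Answer: kg/(m·s²)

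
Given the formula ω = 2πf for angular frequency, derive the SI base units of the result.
Units of each symbol in ω = 2πf:
  f (frequency): 1/s
  The factor 2π is dimensionless.

Multiplying the contributions: [1/s]
Adding exponents of each base unit: s: -1
SI base units of angular frequency: 1/s

Answer: 1/s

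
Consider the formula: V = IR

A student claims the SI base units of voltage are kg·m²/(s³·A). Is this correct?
Units of each symbol in V = IR:
  I (current): A
  R (resistance, in ohms): kg·m²/(s³·A²)

Multiplying the contributions: [A] · [kg·m²/(s³·A²)]
Adding exponents of each base unit: kg: 1, m: 2, s: -3, A: -1
SI base units of voltage: kg·m²/(s³·A)

The claimed units kg·m²/(s³·A) match the derived units, so the claim is correct.

Answer: Yes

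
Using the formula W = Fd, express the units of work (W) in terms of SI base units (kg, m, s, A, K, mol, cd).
Units of each symbol in W = Fd:
  F (force): kg·m/s²
  d (displacement): m

Multiplying the contributions: [kg·m/s²] · [m]
Adding exponents of each base unit: kg: 1, m: 2, s: -2
SI base units of work: kg·m²/s²

Answer: kg·m²/s²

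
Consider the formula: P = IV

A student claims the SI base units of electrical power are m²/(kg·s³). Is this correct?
Units of each symbol in P = IV:
  I (current): A
  V (voltage, in volts): kg·m²/(s³·A)

Multiplying the contributions: [A] · [kg·m²/(s³·A)]
Adding exponents of each base unit: kg: 1, m: 2, s: -3
SI base units of electrical power: kg·m²/s³

The claimed units m²/(kg·s³) (exponents kg: -1, m: 2, s: -3) do not match the derived units kg·m²/s³ (exponents kg: 1, m: 2, s: -3), so the claim is incorrect.

Answer: No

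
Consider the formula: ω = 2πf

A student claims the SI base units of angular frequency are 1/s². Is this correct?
Units of each symbol in ω = 2πf:
  f (frequency): 1/s
  The factor 2π is dimensionless.

Multiplying the contributions: [1/s]
Adding exponents of each base unit: s: -1
SI base units of angular frequency: 1/s

The claimed units 1/s² (exponents s: -2) do not match the derived units 1/s (exponents s: -1), so the claim is incorrect.

Answer: No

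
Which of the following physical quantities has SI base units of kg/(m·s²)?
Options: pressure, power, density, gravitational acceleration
Checking the SI base units of each option:
  pressure (P = F/A): kg/(m·s²)  ✓ matches
  power (P = W/t): kg·m²/s³  ✗
  density (ρ = m/V): kg/m³  ✗
  gravitational acceleration (g = GM/r²): m/s²  ✗

Only pressure has units kg/(m·s²).

Answer: pressure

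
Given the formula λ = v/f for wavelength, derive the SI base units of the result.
Units of each symbol in λ = v/f:
  v (wave speed): m/s
  f (frequency): 1/s  → in the denominator, contributes s

Multiplying the contributions: [m/s] · [s]
Adding exponents of each base unit: m: 1
SI base units of wavelength: m

Answer: m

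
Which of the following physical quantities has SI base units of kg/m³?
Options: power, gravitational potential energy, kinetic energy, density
Checking the SI base units of each option:
  power (P = W/t): kg·m²/s³  ✗
  gravitational potential energy (U = -GMm/r): kg·m²/s²  ✗
  kinetic energy (E = ½mv²): kg·m²/s²  ✗
  density (ρ = m/V): kg/m³  ✓ matches

Only density has units kg/m³.

Answer: density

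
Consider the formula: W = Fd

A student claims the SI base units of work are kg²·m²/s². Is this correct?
Units of each symbol in W = Fd:
  F (force): kg·m/s²
  d (displacement): m

Multiplying the contributions: [kg·m/s²] · [m]
Adding exponents of each base unit: kg: 1, m: 2, s: -2
SI base units of work: kg·m²/s²

The claimed units kg²·m²/s² (exponents kg: 2, m: 2, s: -2) do not match the derived units kg·m²/s² (exponents kg: 1, m: 2, s: -2), so the claim is incorrect.

Answer: No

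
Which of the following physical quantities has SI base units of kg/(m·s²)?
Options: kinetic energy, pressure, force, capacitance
Checking the SI base units of each option:
  kinetic energy (E = ½mv²): kg·m²/s²  ✗
  pressure (P = F/A): kg/(m·s²)  ✓ matches
  force (F = ma): kg·m/s²  ✗
  capacitance (C = Q/V): s⁴·A²/(kg·m²)  ✗

Only pressure has units kg/(m·s²).

Answer: pressure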